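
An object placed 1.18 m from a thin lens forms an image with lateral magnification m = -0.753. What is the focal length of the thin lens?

m = −d_i/d_o ⇒ d_i = −m·d_o = −(-0.753)·(1.18) = 0.8885 m.
1/f = 1/d_o + 1/d_i = 1/(1.18) + 1/(0.8885) = 1.973, so f = 0.507 m.
Since f is positive, the thin lens is converging.

f = 0.507 m (converging)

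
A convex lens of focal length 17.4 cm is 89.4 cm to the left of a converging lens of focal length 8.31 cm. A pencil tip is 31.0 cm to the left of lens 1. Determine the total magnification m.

m = +0.257

Lens 1: 1/d_i1 = 1/(17.4) − 1/(31.0) = 0.02521, so d_i1 = 39.66 cm; m₁ = −d_i1/d_o1 = -1.279.
d_o2 = 89.4 − (39.66) = 49.74 cm.
Lens 2: 1/d_i2 = 1/(8.31) − 1/(49.74) = 0.1002, so d_i2 = 9.977 cm; m₂ = −d_i2/d_o2 = -0.2006.
m = m₁·m₂ = (-1.279)(-0.2006) = +0.257.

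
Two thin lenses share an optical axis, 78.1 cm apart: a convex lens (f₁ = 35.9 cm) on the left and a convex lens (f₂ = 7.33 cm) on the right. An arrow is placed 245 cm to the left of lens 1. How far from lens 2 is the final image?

9.20 cm

Lens 1: 1/d_i1 = 1/f₁ − 1/d_o1 = 1/(35.9) − 1/(245) = 0.02377, so d_i1 = 42.06 cm.
The intermediate image is 42.06 cm to the right of lens 1, which is 78.1 − (42.06) = 36.04 cm to the left of lens 2, so d_o2 = +36.04 cm.
Lens 2: 1/d_i2 = 1/f₂ − 1/d_o2 = 1/(7.33) − 1/(36.04) = 0.1087, so d_i2 = 9.20 cm.
The final image is real, 9.20 cm to the right of lens 2 (overall magnification ≈ 0.044).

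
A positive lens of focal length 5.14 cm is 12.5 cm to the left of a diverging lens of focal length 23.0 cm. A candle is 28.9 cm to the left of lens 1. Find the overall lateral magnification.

Lens 1: 1/d_i1 = 1/(5.14) − 1/(28.9) = 0.1600, so d_i1 = 6.252 cm; m₁ = −d_i1/d_o1 = -0.2163.
d_o2 = 12.5 − (6.252) = 6.248 cm.
f₂ = −23.0 cm (diverging).
Lens 2: 1/d_i2 = 1/(-23.0) − 1/(6.248) = -0.2035, so d_i2 = -4.913 cm; m₂ = −d_i2/d_o2 = +0.7864.
m = m₁·m₂ = (-0.2163)(+0.7864) = -0.170.

m = -0.170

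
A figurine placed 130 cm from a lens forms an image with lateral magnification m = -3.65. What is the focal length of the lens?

f = 102 cm (converging)

m = −d_i/d_o ⇒ d_i = −m·d_o = −(-3.65)·(130) = 474.5 cm.
1/f = 1/d_o + 1/d_i = 1/(130) + 1/(474.5) = 0.009800, so f = 102 cm.
Since f is positive, the lens is converging.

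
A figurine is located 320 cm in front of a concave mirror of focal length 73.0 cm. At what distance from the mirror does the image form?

94.6 cm

Mirror equation: 1/q = 1/f − 1/p = 1/(73.00) − 1/(320) = 0.01370 − 0.003125 = 0.01057, so q = 94.6 cm.
The image is real, inverted and reduced, in front of the mirror.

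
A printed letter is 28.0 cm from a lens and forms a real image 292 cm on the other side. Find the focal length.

Real image ⇒ d_i = +292 cm.
1/f = 1/d_o + 1/d_i = 1/(28.0) + 1/(292) = 0.03914, so f = 25.6 cm.
Since f is positive, the lens is converging.

f = 25.6 cm (converging)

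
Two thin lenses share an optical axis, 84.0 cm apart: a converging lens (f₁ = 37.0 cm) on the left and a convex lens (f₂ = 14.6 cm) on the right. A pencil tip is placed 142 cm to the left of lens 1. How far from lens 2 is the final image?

25.6 cm

Lens 1: 1/d_i1 = 1/f₁ − 1/d_o1 = 1/(37.0) − 1/(142) = 0.01998, so d_i1 = 50.04 cm.
The intermediate image is 50.04 cm to the right of lens 1, which is 84.0 − (50.04) = 33.96 cm to the left of lens 2, so d_o2 = +33.96 cm.
Lens 2: 1/d_i2 = 1/f₂ − 1/d_o2 = 1/(14.6) − 1/(33.96) = 0.03905, so d_i2 = 25.6 cm.
The final image is real, 25.6 cm to the right of lens 2 (overall magnification ≈ 0.27).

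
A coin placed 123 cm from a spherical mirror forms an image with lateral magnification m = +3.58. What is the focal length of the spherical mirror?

f = 171 cm (concave)

m = −d_i/d_o ⇒ d_i = −m·d_o = −(+3.58)·(123) = -440.3 cm.
1/f = 1/d_o + 1/d_i = 1/(123) + 1/(-440.3) = 0.005859, so f = 171 cm.
Since f is positive, the spherical mirror is concave.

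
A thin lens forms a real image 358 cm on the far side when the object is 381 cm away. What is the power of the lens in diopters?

P = +0.542 D

d_i = +358 cm.
1/f = 1/d_o + 1/d_i = 1/(381) + 1/(358) = 0.005418 cm⁻¹.
f = 184.6 cm = 1.846 m, so P = 1/f = +0.542 D.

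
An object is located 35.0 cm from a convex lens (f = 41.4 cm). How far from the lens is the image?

226 cm

Thin-lens equation: 1/v = 1/f − 1/u = 1/(41.40) − 1/(35.0) = 0.02415 − 0.02857 = -0.004417, so v = -226 cm.
The image is virtual, upright and enlarged, on the same side as the object.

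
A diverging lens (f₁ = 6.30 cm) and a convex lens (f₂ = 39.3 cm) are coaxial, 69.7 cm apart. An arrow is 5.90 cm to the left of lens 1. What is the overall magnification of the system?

m = -0.607

f₁ = −6.30 cm (diverging).
Lens 1: 1/d_i1 = 1/(-6.30) − 1/(5.90) = -0.3282, so d_i1 = -3.047 cm; m₁ = −d_i1/d_o1 = +0.5164.
d_o2 = 69.7 − (-3.047) = 72.75 cm.
Lens 2: 1/d_i2 = 1/(39.3) − 1/(72.75) = 0.01170, so d_i2 = 85.47 cm; m₂ = −d_i2/d_o2 = -1.175.
m = m₁·m₂ = (+0.5164)(-1.175) = -0.607.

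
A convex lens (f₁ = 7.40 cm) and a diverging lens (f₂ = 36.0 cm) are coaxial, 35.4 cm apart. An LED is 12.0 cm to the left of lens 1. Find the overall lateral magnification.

Lens 1: 1/d_i1 = 1/(7.40) − 1/(12.0) = 0.05180, so d_i1 = 19.30 cm; m₁ = −d_i1/d_o1 = -1.608.
d_o2 = 35.4 − (19.30) = 16.10 cm.
f₂ = −36.0 cm (diverging).
Lens 2: 1/d_i2 = 1/(-36.0) − 1/(16.10) = -0.08989, so d_i2 = -11.12 cm; m₂ = −d_i2/d_o2 = +0.6910.
m = m₁·m₂ = (-1.608)(+0.6910) = -1.11.

m = -1.11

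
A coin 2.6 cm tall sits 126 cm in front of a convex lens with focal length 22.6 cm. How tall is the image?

0.568 cm

1/d_i = 1/f − 1/d_o = 1/(22.60) − 1/(126) = 0.03631, so d_i = 27.54 cm.
m = −d_i/d_o = -0.2186.
|h_i| = |m|·h_o = 0.2186 × 2.6 = 0.568 cm. The image is real, inverted and reduced, on the far side of the lens.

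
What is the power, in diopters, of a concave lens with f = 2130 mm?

P = -0.469 D

For a concave lens, f = −2130 mm.
f = -213 cm = -2.13 m.
P = 1/f = 1/(-2.13 m) = -0.469 D.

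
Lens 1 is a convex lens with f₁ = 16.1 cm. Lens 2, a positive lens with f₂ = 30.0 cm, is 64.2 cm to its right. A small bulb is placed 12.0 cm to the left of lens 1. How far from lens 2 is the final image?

41.1 cm

Lens 1: 1/d_i1 = 1/f₁ − 1/d_o1 = 1/(16.1) − 1/(12.0) = -0.02122, so d_i1 = -47.12 cm.
The intermediate image is 47.12 cm to the left of lens 1 (virtual), which is 64.2 − (-47.12) = 111.3 cm to the left of lens 2, so d_o2 = +111.3 cm.
Lens 2: 1/d_i2 = 1/f₂ − 1/d_o2 = 1/(30.0) − 1/(111.3) = 0.02435, so d_i2 = 41.1 cm.
The final image is real, 41.1 cm to the right of lens 2 (overall magnification ≈ -1.4).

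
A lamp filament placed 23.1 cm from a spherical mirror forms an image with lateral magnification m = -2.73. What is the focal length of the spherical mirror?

m = −d_i/d_o ⇒ d_i = −m·d_o = −(-2.73)·(23.1) = 63.06 cm.
1/f = 1/d_o + 1/d_i = 1/(23.1) + 1/(63.06) = 0.05915, so f = 16.9 cm.
Since f is positive, the spherical mirror is concave.

f = 16.9 cm (concave)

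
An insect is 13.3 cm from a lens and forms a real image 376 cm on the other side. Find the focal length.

Real image ⇒ d_i = +376 cm.
1/f = 1/d_o + 1/d_i = 1/(13.3) + 1/(376) = 0.07785, so f = 12.8 cm.
Since f is positive, the lens is converging.

f = 12.8 cm (converging)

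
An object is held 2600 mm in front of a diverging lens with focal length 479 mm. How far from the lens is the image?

404 mm

For a diverging lens, f = -479 mm.
Lens equation: 1/v = 1/f − 1/u = 1/(-479.0) − 1/(2600) = -0.002088 − 0.0003846 = -0.002472, so v = -404 mm.
The image is virtual, upright and reduced, on the same side as the object.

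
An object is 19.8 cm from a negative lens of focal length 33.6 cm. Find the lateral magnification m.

For a negative lens, f = -33.6 cm.
1/d_i = 1/f − 1/d_o = 1/(-33.60) − 1/(19.8) = -0.08027, so d_i = -12.46 cm.
m = −d_i/d_o = −(-12.46)/(19.8) = +0.629.
The image is virtual, upright and reduced, on the same side as the object.

m = +0.629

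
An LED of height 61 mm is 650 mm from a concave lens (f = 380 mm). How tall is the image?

For a concave lens, f = -380 mm.
1/d_i = 1/f − 1/d_o = 1/(-380.0) − 1/(650) = -0.004170, so d_i = -239.8 mm.
m = −d_i/d_o = +0.3689.
|h_i| = |m|·h_o = 0.3689 × 61 = 22.5 mm. The image is virtual, upright and reduced, on the same side as the object.

22.5 mm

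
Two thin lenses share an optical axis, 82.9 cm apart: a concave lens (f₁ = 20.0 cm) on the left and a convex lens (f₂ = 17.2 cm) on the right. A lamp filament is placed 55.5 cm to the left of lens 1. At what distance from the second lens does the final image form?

Lens 1 is diverging, so f₁ = −20.0 cm.
Lens 1: 1/d_i1 = 1/f₁ − 1/d_o1 = 1/(-20.0) − 1/(55.5) = -0.06802, so d_i1 = -14.70 cm.
The intermediate image is 14.70 cm to the left of lens 1 (virtual), which is 82.9 − (-14.70) = 97.60 cm to the left of lens 2, so d_o2 = +97.60 cm.
Lens 2: 1/d_i2 = 1/f₂ − 1/d_o2 = 1/(17.2) − 1/(97.60) = 0.04789, so d_i2 = 20.9 cm.
The final image is real, 20.9 cm to the right of lens 2 (overall magnification ≈ -0.057).

20.9 cm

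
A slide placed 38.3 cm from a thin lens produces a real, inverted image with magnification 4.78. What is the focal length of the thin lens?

m = −d_i/d_o ⇒ d_i = −m·d_o = −(-4.78)·(38.3) = 183.1 cm.
1/f = 1/d_o + 1/d_i = 1/(38.3) + 1/(183.1) = 0.03157, so f = 31.7 cm.
Since f is positive, the thin lens is converging.

f = 31.7 cm (converging)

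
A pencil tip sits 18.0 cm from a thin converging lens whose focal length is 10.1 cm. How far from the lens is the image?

Lens equation: 1/d_i = 1/f − 1/d_o = 1/(10.10) − 1/(18.0) = 0.09901 − 0.05556 = 0.04345, so d_i = 23.0 cm.
The image is real, inverted and enlarged, on the far side of the lens.

23.0 cm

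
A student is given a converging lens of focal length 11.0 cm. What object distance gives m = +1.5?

m = −d_i/d_o ⇒ d_i = −m·d_o.
1/f = 1/d_o + 1/d_i = 1/d_o − 1/(m·d_o) = (1 − 1/m)/d_o, so d_o = f(1 − 1/m) = (11.00)(1 − 1/(+1.5)) = 3.67 cm.

3.67 cm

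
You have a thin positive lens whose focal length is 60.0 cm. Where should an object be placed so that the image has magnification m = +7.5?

m = −d_i/d_o ⇒ d_i = −m·d_o.
1/f = 1/d_o + 1/d_i = 1/d_o − 1/(m·d_o) = (1 − 1/m)/d_o, so d_o = f(1 − 1/m) = (60.00)(1 − 1/(+7.5)) = 52.0 cm.

52.0 cm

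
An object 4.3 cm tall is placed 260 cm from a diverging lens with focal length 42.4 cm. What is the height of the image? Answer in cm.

0.603 cm

For a diverging lens, f = -42.4 cm.
1/d_i = 1/f − 1/d_o = 1/(-42.40) − 1/(260) = -0.02743, so d_i = -36.46 cm.
m = −d_i/d_o = +0.1402.
|h_i| = |m|·h_o = 0.1402 × 4.3 = 0.603 cm. The image is virtual, upright and reduced, on the same side as the object.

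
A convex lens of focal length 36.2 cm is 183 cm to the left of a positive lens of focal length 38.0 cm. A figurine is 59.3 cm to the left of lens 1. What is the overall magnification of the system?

m = +1.14

Lens 1: 1/d_i1 = 1/(36.2) − 1/(59.3) = 0.01076, so d_i1 = 92.93 cm; m₁ = −d_i1/d_o1 = -1.567.
d_o2 = 183 − (92.93) = 90.07 cm.
Lens 2: 1/d_i2 = 1/(38.0) − 1/(90.07) = 0.01521, so d_i2 = 65.73 cm; m₂ = −d_i2/d_o2 = -0.7298.
m = m₁·m₂ = (-1.567)(-0.7298) = +1.14.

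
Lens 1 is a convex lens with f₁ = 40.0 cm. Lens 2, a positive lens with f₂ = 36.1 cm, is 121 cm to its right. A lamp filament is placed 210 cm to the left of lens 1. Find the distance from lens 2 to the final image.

72.8 cm

Lens 1: 1/d_i1 = 1/f₁ − 1/d_o1 = 1/(40.0) − 1/(210) = 0.02024, so d_i1 = 49.41 cm.
The intermediate image is 49.41 cm to the right of lens 1, which is 121 − (49.41) = 71.59 cm to the left of lens 2, so d_o2 = +71.59 cm.
Lens 2: 1/d_i2 = 1/f₂ − 1/d_o2 = 1/(36.1) − 1/(71.59) = 0.01373, so d_i2 = 72.8 cm.
The final image is real, 72.8 cm to the right of lens 2 (overall magnification ≈ 0.24).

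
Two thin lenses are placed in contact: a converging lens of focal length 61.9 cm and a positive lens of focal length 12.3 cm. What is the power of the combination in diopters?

P = +9.75 D

P₁ = 1/f₁ = 1/(0.619 m) = +1.616 D; P₂ = 1/f₂ = 1/(0.123 m) = +8.130 D.
For thin lenses in contact, P = P₁ + P₂ = (+1.616) + (+8.130) = +9.75 D.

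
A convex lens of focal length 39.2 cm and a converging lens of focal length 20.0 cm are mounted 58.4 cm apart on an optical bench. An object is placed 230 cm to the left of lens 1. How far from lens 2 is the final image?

25.2 cm

Lens 1: 1/d_i1 = 1/f₁ − 1/d_o1 = 1/(39.2) − 1/(230) = 0.02116, so d_i1 = 47.25 cm.
The intermediate image is 47.25 cm to the right of lens 1, which is 58.4 − (47.25) = 11.15 cm to the left of lens 2, so d_o2 = +11.15 cm.
Lens 2: 1/d_i2 = 1/f₂ − 1/d_o2 = 1/(20.0) − 1/(11.15) = -0.03969, so d_i2 = -25.2 cm.
The final image is virtual, 25.2 cm to the left of lens 2 (overall magnification ≈ -0.46).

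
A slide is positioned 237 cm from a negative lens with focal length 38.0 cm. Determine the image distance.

32.7 cm

For a negative lens, f = -38.0 cm.
Thin-lens equation: 1/v = 1/f − 1/u = 1/(-38.00) − 1/(237) = -0.02632 − 0.004219 = -0.03054, so v = -32.7 cm.
The image is virtual, upright and reduced, on the same side as the object.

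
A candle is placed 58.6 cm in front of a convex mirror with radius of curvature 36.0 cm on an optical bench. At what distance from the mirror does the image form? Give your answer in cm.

f = R/2 = 36.0/2 = 18.00 cm; for a convex mirror, f = -18.00 cm.
Mirror equation: 1/s_i = 1/f − 1/s_o = 1/(-18.00) − 1/(58.6) = -0.05556 − 0.01706 = -0.07262, so s_i = -13.8 cm.
The image is virtual, upright and reduced, behind the mirror.

13.8 cm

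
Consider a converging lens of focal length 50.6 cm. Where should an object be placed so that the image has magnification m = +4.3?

m = −d_i/d_o ⇒ d_i = −m·d_o.
1/f = 1/d_o + 1/d_i = 1/d_o − 1/(m·d_o) = (1 − 1/m)/d_o, so d_o = f(1 − 1/m) = (50.60)(1 − 1/(+4.3)) = 38.8 cm.

38.8 cm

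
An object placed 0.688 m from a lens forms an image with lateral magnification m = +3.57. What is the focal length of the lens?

f = 0.956 m (converging)

m = −d_i/d_o ⇒ d_i = −m·d_o = −(+3.57)·(0.688) = -2.456 m.
1/f = 1/d_o + 1/d_i = 1/(0.688) + 1/(-2.456) = 1.046, so f = 0.956 m.
Since f is positive, the lens is converging.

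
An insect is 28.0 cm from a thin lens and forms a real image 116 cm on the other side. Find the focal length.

f = 22.6 cm (converging)

Real image ⇒ d_i = +116 cm.
1/f = 1/d_o + 1/d_i = 1/(28.0) + 1/(116) = 0.04433, so f = 22.6 cm.
Since f is positive, the thin lens is converging.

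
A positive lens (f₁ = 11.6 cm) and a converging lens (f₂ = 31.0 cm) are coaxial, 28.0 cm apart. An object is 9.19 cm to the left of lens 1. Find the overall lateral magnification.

Lens 1: 1/d_i1 = 1/(11.6) − 1/(9.19) = -0.02261, so d_i1 = -44.23 cm; m₁ = −d_i1/d_o1 = +4.813.
d_o2 = 28.0 − (-44.23) = 72.23 cm.
Lens 2: 1/d_i2 = 1/(31.0) − 1/(72.23) = 0.01841, so d_i2 = 54.31 cm; m₂ = −d_i2/d_o2 = -0.7519.
m = m₁·m₂ = (+4.813)(-0.7519) = -3.62.

m = -3.62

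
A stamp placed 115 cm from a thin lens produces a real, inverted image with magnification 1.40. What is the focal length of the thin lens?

m = −d_i/d_o ⇒ d_i = −m·d_o = −(-1.40)·(115) = 161.0 cm.
1/f = 1/d_o + 1/d_i = 1/(115) + 1/(161.0) = 0.01491, so f = 67.1 cm.
Since f is positive, the thin lens is converging.

f = 67.1 cm (converging)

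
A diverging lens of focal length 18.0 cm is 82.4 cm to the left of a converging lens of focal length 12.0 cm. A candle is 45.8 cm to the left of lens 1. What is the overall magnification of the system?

f₁ = −18.0 cm (diverging).
Lens 1: 1/d_i1 = 1/(-18.0) − 1/(45.8) = -0.07739, so d_i1 = -12.92 cm; m₁ = −d_i1/d_o1 = +0.2821.
d_o2 = 82.4 − (-12.92) = 95.32 cm.
Lens 2: 1/d_i2 = 1/(12.0) − 1/(95.32) = 0.07284, so d_i2 = 13.73 cm; m₂ = −d_i2/d_o2 = -0.1440.
m = m₁·m₂ = (+0.2821)(-0.1440) = -0.0406.

m = -0.0406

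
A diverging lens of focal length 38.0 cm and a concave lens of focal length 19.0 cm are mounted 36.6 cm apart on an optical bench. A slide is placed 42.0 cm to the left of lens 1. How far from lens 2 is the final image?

14.2 cm

Lens 1 is diverging, so f₁ = −38.0 cm.
Lens 1: 1/d_i1 = 1/f₁ − 1/d_o1 = 1/(-38.0) − 1/(42.0) = -0.05013, so d_i1 = -19.95 cm.
The intermediate image is 19.95 cm to the left of lens 1 (virtual), which is 36.6 − (-19.95) = 56.55 cm to the left of lens 2, so d_o2 = +56.55 cm.
Lens 2 is diverging, so f₂ = −19.0 cm.
Lens 2: 1/d_i2 = 1/f₂ − 1/d_o2 = 1/(-19.0) − 1/(56.55) = -0.07032, so d_i2 = -14.2 cm.
The final image is virtual, 14.2 cm to the left of lens 2 (overall magnification ≈ 0.12).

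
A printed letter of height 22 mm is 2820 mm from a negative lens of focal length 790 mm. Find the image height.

4.81 mm

For a negative lens, f = -790 mm.
1/d_i = 1/f − 1/d_o = 1/(-790.0) − 1/(2820) = -0.001620, so d_i = -617.1 mm.
m = −d_i/d_o = +0.2188.
|h_i| = |m|·h_o = 0.2188 × 22 = 4.81 mm. The image is virtual, upright and reduced, on the same side as the object.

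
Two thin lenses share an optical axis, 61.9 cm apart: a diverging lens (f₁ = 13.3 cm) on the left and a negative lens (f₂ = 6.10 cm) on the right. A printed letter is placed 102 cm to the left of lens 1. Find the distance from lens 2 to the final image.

Lens 1 is diverging, so f₁ = −13.3 cm.
Lens 1: 1/d_i1 = 1/f₁ − 1/d_o1 = 1/(-13.3) − 1/(102) = -0.08499, so d_i1 = -11.77 cm.
The intermediate image is 11.77 cm to the left of lens 1 (virtual), which is 61.9 − (-11.77) = 73.67 cm to the left of lens 2, so d_o2 = +73.67 cm.
Lens 2 is diverging, so f₂ = −6.10 cm.
Lens 2: 1/d_i2 = 1/f₂ − 1/d_o2 = 1/(-6.10) − 1/(73.67) = -0.1775, so d_i2 = -5.63 cm.
The final image is virtual, 5.63 cm to the left of lens 2 (overall magnification ≈ 0.0088).

5.63 cm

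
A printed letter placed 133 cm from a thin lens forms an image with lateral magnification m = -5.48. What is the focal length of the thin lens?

m = −d_i/d_o ⇒ d_i = −m·d_o = −(-5.48)·(133) = 728.8 cm.
1/f = 1/d_o + 1/d_i = 1/(133) + 1/(728.8) = 0.008891, so f = 112 cm.
Since f is positive, the thin lens is converging.

f = 112 cm (converging)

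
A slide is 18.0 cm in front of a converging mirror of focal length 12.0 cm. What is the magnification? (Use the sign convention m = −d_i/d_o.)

m = -2.00

1/d_i = 1/f − 1/d_o = 1/(12.00) − 1/(18.0) = 0.02778, so d_i = 36.00 cm.
m = −d_i/d_o = −(36.00)/(18.0) = -2.00.
The image is real, inverted and enlarged, in front of the mirror.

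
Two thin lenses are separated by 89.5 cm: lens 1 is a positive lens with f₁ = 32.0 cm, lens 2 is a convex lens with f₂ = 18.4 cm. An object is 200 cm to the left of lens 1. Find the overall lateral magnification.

Lens 1: 1/d_i1 = 1/(32.0) − 1/(200) = 0.02625, so d_i1 = 38.10 cm; m₁ = −d_i1/d_o1 = -0.1905.
d_o2 = 89.5 − (38.10) = 51.40 cm.
Lens 2: 1/d_i2 = 1/(18.4) − 1/(51.40) = 0.03489, so d_i2 = 28.66 cm; m₂ = −d_i2/d_o2 = -0.5576.
m = m₁·m₂ = (-0.1905)(-0.5576) = +0.106.

m = +0.106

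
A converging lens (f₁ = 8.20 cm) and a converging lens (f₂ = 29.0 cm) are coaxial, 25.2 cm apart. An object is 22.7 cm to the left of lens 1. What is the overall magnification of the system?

Lens 1: 1/d_i1 = 1/(8.20) − 1/(22.7) = 0.07790, so d_i1 = 12.84 cm; m₁ = −d_i1/d_o1 = -0.5656.
d_o2 = 25.2 − (12.84) = 12.36 cm.
Lens 2: 1/d_i2 = 1/(29.0) − 1/(12.36) = -0.04642, so d_i2 = -21.54 cm; m₂ = −d_i2/d_o2 = +1.743.
m = m₁·m₂ = (-0.5656)(+1.743) = -0.986.

m = -0.986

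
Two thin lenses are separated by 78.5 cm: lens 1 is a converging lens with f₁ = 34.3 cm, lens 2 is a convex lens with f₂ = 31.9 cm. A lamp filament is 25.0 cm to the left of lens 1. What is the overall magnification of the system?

Lens 1: 1/d_i1 = 1/(34.3) − 1/(25.0) = -0.01085, so d_i1 = -92.20 cm; m₁ = −d_i1/d_o1 = +3.688.
d_o2 = 78.5 − (-92.20) = 170.7 cm.
Lens 2: 1/d_i2 = 1/(31.9) − 1/(170.7) = 0.02549, so d_i2 = 39.23 cm; m₂ = −d_i2/d_o2 = -0.2298.
m = m₁·m₂ = (+3.688)(-0.2298) = -0.848.

m = -0.848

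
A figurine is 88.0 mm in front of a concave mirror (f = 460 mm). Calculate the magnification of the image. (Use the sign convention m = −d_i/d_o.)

m = +1.24

1/d_i = 1/f − 1/d_o = 1/(460.0) − 1/(88.0) = -0.009190, so d_i = -108.8 mm.
m = −d_i/d_o = −(-108.8)/(88.0) = +1.24.
The image is virtual, upright and enlarged, behind the mirror.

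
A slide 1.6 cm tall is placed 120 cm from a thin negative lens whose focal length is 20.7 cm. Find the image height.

For a negative lens, f = -20.7 cm.
1/d_i = 1/f − 1/d_o = 1/(-20.70) − 1/(120) = -0.05664, so d_i = -17.65 cm.
m = −d_i/d_o = +0.1471.
|h_i| = |m|·h_o = 0.1471 × 1.6 = 0.235 cm. The image is virtual, upright and reduced, on the same side as the object.

0.235 cm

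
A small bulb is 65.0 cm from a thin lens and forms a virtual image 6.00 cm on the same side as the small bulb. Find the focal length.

Virtual image ⇒ d_i = −6.00 cm.
1/f = 1/d_o + 1/d_i = 1/(65.0) + 1/(-6.00) = -0.1513, so f = -6.61 cm.
Since f is negative, the thin lens is diverging.

f = -6.61 cm (diverging)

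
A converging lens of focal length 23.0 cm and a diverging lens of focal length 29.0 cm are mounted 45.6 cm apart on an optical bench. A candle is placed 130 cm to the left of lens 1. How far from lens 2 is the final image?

11.0 cm

Lens 1: 1/d_i1 = 1/f₁ − 1/d_o1 = 1/(23.0) − 1/(130) = 0.03579, so d_i1 = 27.94 cm.
The intermediate image is 27.94 cm to the right of lens 1, which is 45.6 − (27.94) = 17.66 cm to the left of lens 2, so d_o2 = +17.66 cm.
Lens 2 is diverging, so f₂ = −29.0 cm.
Lens 2: 1/d_i2 = 1/f₂ − 1/d_o2 = 1/(-29.0) − 1/(17.66) = -0.09111, so d_i2 = -11.0 cm.
The final image is virtual, 11.0 cm to the left of lens 2 (overall magnification ≈ -0.13).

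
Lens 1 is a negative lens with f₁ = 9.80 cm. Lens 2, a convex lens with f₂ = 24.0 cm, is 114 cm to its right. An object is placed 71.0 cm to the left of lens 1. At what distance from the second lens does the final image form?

29.8 cm

Lens 1 is diverging, so f₁ = −9.80 cm.
Lens 1: 1/d_i1 = 1/f₁ − 1/d_o1 = 1/(-9.80) − 1/(71.0) = -0.1161, so d_i1 = -8.611 cm.
The intermediate image is 8.611 cm to the left of lens 1 (virtual), which is 114 − (-8.611) = 122.6 cm to the left of lens 2, so d_o2 = +122.6 cm.
Lens 2: 1/d_i2 = 1/f₂ − 1/d_o2 = 1/(24.0) − 1/(122.6) = 0.03351, so d_i2 = 29.8 cm.
The final image is real, 29.8 cm to the right of lens 2 (overall magnification ≈ -0.030).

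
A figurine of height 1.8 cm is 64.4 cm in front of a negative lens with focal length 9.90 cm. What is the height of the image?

0.240 cm

For a negative lens, f = -9.90 cm.
1/d_i = 1/f − 1/d_o = 1/(-9.900) − 1/(64.4) = -0.1165, so d_i = -8.581 cm.
m = −d_i/d_o = +0.1332.
|h_i| = |m|·h_o = 0.1332 × 1.8 = 0.240 cm. The image is virtual, upright and reduced, on the same side as the object.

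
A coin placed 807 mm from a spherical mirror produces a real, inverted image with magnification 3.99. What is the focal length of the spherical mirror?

m = −d_i/d_o ⇒ d_i = −m·d_o = −(-3.99)·(807) = 3220 mm.
1/f = 1/d_o + 1/d_i = 1/(807) + 1/(3220) = 0.001550, so f = 645 mm.
Since f is positive, the spherical mirror is concave.

f = 645 mm (concave)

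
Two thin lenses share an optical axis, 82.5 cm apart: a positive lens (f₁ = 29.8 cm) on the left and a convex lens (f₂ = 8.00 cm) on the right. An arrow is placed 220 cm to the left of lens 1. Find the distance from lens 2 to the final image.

Lens 1: 1/d_i1 = 1/f₁ − 1/d_o1 = 1/(29.8) − 1/(220) = 0.02901, so d_i1 = 34.47 cm.
The intermediate image is 34.47 cm to the right of lens 1, which is 82.5 − (34.47) = 48.03 cm to the left of lens 2, so d_o2 = +48.03 cm.
Lens 2: 1/d_i2 = 1/f₂ − 1/d_o2 = 1/(8.00) − 1/(48.03) = 0.1042, so d_i2 = 9.60 cm.
The final image is real, 9.60 cm to the right of lens 2 (overall magnification ≈ 0.031).

9.60 cm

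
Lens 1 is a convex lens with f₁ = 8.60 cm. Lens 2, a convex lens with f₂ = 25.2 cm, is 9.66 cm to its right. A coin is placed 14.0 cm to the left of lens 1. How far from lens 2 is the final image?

8.42 cm

Lens 1: 1/d_i1 = 1/f₁ − 1/d_o1 = 1/(8.60) − 1/(14.0) = 0.04485, so d_i1 = 22.30 cm.
The intermediate image is 22.30 cm to the right of lens 1, which lies 12.64 cm to the right of lens 2 — a virtual object — so d_o2 = −12.64 cm.
Lens 2: 1/d_i2 = 1/f₂ − 1/d_o2 = 1/(25.2) − 1/(-12.64) = 0.1188, so d_i2 = 8.42 cm.
The final image is real, 8.42 cm to the right of lens 2 (overall magnification ≈ -1.1).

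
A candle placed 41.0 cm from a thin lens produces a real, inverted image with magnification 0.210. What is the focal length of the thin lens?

f = 7.12 cm (converging)

m = −d_i/d_o ⇒ d_i = −m·d_o = −(-0.210)·(41.0) = 8.610 cm.
1/f = 1/d_o + 1/d_i = 1/(41.0) + 1/(8.610) = 0.1405, so f = 7.12 cm.
Since f is positive, the thin lens is converging.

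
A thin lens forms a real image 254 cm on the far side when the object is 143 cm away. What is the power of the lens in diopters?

P = +1.09 D

d_i = +254 cm.
1/f = 1/d_o + 1/d_i = 1/(143) + 1/(254) = 0.01093 cm⁻¹.
f = 91.49 cm = 0.9149 m, so P = 1/f = +1.09 D.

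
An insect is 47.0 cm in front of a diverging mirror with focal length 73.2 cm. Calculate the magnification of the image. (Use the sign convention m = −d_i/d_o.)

For a diverging mirror, f = -73.2 cm.
1/d_i = 1/f − 1/d_o = 1/(-73.20) − 1/(47.0) = -0.03494, so d_i = -28.62 cm.
m = −d_i/d_o = −(-28.62)/(47.0) = +0.609.
The image is virtual, upright and reduced, behind the mirror.

m = +0.609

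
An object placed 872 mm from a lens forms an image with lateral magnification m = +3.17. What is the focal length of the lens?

m = −d_i/d_o ⇒ d_i = −m·d_o = −(+3.17)·(872) = -2764 mm.
1/f = 1/d_o + 1/d_i = 1/(872) + 1/(-2764) = 0.0007850, so f = 1270 mm.
Since f is positive, the lens is converging.

f = 1270 mm (converging)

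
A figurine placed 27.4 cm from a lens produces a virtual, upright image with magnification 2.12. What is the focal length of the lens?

m = −d_i/d_o ⇒ d_i = −m·d_o = −(+2.12)·(27.4) = -58.09 cm.
1/f = 1/d_o + 1/d_i = 1/(27.4) + 1/(-58.09) = 0.01928, so f = 51.9 cm.
Since f is positive, the lens is converging.

f = 51.9 cm (converging)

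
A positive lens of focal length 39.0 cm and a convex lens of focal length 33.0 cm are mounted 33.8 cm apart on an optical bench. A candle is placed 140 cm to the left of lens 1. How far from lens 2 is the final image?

12.6 cm

Lens 1: 1/d_i1 = 1/f₁ − 1/d_o1 = 1/(39.0) − 1/(140) = 0.01850, so d_i1 = 54.06 cm.
The intermediate image is 54.06 cm to the right of lens 1, which lies 20.26 cm to the right of lens 2 — a virtual object — so d_o2 = −20.26 cm.
Lens 2: 1/d_i2 = 1/f₂ − 1/d_o2 = 1/(33.0) − 1/(-20.26) = 0.07966, so d_i2 = 12.6 cm.
The final image is real, 12.6 cm to the right of lens 2 (overall magnification ≈ -0.24).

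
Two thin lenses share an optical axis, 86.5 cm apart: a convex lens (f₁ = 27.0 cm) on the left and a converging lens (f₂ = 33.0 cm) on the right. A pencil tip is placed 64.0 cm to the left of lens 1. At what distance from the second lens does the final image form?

193 cm

Lens 1: 1/d_i1 = 1/f₁ − 1/d_o1 = 1/(27.0) − 1/(64.0) = 0.02141, so d_i1 = 46.70 cm.
The intermediate image is 46.70 cm to the right of lens 1, which is 86.5 − (46.70) = 39.80 cm to the left of lens 2, so d_o2 = +39.80 cm.
Lens 2: 1/d_i2 = 1/f₂ − 1/d_o2 = 1/(33.0) − 1/(39.80) = 0.005177, so d_i2 = 193 cm.
The final image is real, 193 cm to the right of lens 2 (overall magnification ≈ 3.5).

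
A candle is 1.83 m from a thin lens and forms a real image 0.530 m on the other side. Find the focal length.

f = 0.411 m (converging)

Real image ⇒ d_i = +0.530 m.
1/f = 1/d_o + 1/d_i = 1/(1.83) + 1/(0.530) = 2.433, so f = 0.411 m.
Since f is positive, the thin lens is converging.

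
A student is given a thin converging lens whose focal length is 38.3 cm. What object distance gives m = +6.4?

32.3 cm

m = −d_i/d_o ⇒ d_i = −m·d_o.
1/f = 1/d_o + 1/d_i = 1/d_o − 1/(m·d_o) = (1 − 1/m)/d_o, so d_o = f(1 − 1/m) = (38.30)(1 − 1/(+6.4)) = 32.3 cm.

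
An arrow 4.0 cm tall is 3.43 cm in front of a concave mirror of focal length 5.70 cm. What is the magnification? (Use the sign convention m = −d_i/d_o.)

1/d_i = 1/f − 1/d_o = 1/(5.700) − 1/(3.43) = -0.1161, so d_i = -8.613 cm.
m = −d_i/d_o = −(-8.613)/(3.43) = +2.51.
The image is virtual, upright and enlarged, behind the mirror.

m = +2.51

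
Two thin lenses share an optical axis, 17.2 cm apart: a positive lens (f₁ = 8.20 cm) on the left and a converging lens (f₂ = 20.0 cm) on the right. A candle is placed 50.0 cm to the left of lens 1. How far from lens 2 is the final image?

Lens 1: 1/d_i1 = 1/f₁ − 1/d_o1 = 1/(8.20) − 1/(50.0) = 0.1020, so d_i1 = 9.809 cm.
The intermediate image is 9.809 cm to the right of lens 1, which is 17.2 − (9.809) = 7.391 cm to the left of lens 2, so d_o2 = +7.391 cm.
Lens 2: 1/d_i2 = 1/f₂ − 1/d_o2 = 1/(20.0) − 1/(7.391) = -0.08530, so d_i2 = -11.7 cm.
The final image is virtual, 11.7 cm to the left of lens 2 (overall magnification ≈ -0.31).

11.7 cm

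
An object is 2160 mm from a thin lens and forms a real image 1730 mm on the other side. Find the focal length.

Real image ⇒ d_i = +1730 mm.
1/f = 1/d_o + 1/d_i = 1/(2160) + 1/(1730) = 0.001041, so f = 961 mm.
Since f is positive, the thin lens is converging.

f = 961 mm (converging)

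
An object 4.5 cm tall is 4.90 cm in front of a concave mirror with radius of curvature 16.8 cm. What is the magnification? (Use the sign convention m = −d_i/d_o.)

f = R/2 = 16.8/2 = 8.400 cm.
1/d_i = 1/f − 1/d_o = 1/(8.400) − 1/(4.90) = -0.08503, so d_i = -11.76 cm.
m = −d_i/d_o = −(-11.76)/(4.90) = +2.40.
The image is virtual, upright and enlarged, behind the mirror.

m = +2.40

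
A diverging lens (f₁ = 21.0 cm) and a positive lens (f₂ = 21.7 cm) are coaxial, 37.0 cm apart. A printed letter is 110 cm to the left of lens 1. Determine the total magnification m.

m = -0.106

f₁ = −21.0 cm (diverging).
Lens 1: 1/d_i1 = 1/(-21.0) − 1/(110) = -0.05671, so d_i1 = -17.63 cm; m₁ = −d_i1/d_o1 = +0.1603.
d_o2 = 37.0 − (-17.63) = 54.63 cm.
Lens 2: 1/d_i2 = 1/(21.7) − 1/(54.63) = 0.02778, so d_i2 = 36.00 cm; m₂ = −d_i2/d_o2 = -0.6590.
m = m₁·m₂ = (+0.1603)(-0.6590) = -0.106.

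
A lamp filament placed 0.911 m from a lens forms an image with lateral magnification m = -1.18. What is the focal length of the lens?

f = 0.493 m (converging)

m = −d_i/d_o ⇒ d_i = −m·d_o = −(-1.18)·(0.911) = 1.075 m.
1/f = 1/d_o + 1/d_i = 1/(0.911) + 1/(1.075) = 2.028, so f = 0.493 m.
Since f is positive, the lens is converging.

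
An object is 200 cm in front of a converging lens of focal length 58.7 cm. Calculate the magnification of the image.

m = -0.415

1/d_i = 1/f − 1/d_o = 1/(58.70) − 1/(200) = 0.01204, so d_i = 83.09 cm.
m = −d_i/d_o = −(83.09)/(200) = -0.415.
The image is real, inverted and reduced, on the far side of the lens.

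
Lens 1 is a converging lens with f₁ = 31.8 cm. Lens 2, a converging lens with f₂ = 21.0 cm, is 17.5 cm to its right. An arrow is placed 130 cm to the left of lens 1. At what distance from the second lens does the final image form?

11.3 cm

Lens 1: 1/d_i1 = 1/f₁ − 1/d_o1 = 1/(31.8) − 1/(130) = 0.02375, so d_i1 = 42.10 cm.
The intermediate image is 42.10 cm to the right of lens 1, which lies 24.60 cm to the right of lens 2 — a virtual object — so d_o2 = −24.60 cm.
Lens 2: 1/d_i2 = 1/f₂ − 1/d_o2 = 1/(21.0) − 1/(-24.60) = 0.08827, so d_i2 = 11.3 cm.
The final image is real, 11.3 cm to the right of lens 2 (overall magnification ≈ -0.15).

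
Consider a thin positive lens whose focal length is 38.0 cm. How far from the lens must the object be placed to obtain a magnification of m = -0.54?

m = −d_i/d_o ⇒ d_i = −m·d_o.
1/f = 1/d_o + 1/d_i = 1/d_o − 1/(m·d_o) = (1 − 1/m)/d_o, so d_o = f(1 − 1/m) = (38.00)(1 − 1/(-0.54)) = 108 cm.

108 cm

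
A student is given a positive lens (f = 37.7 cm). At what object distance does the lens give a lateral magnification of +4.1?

m = −d_i/d_o ⇒ d_i = −m·d_o.
1/f = 1/d_o + 1/d_i = 1/d_o − 1/(m·d_o) = (1 − 1/m)/d_o, so d_o = f(1 − 1/m) = (37.70)(1 − 1/(+4.1)) = 28.5 cm.

28.5 cm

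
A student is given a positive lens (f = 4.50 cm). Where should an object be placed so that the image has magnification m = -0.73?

m = −d_i/d_o ⇒ d_i = −m·d_o.
1/f = 1/d_o + 1/d_i = 1/d_o − 1/(m·d_o) = (1 − 1/m)/d_o, so d_o = f(1 − 1/m) = (4.500)(1 − 1/(-0.73)) = 10.7 cm.

10.7 cm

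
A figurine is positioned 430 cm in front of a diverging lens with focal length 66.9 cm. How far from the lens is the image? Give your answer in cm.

57.9 cm

For a diverging lens, f = -66.9 cm.
Lens equation: 1/s_i = 1/f − 1/s_o = 1/(-66.90) − 1/(430) = -0.01495 − 0.002326 = -0.01727, so s_i = -57.9 cm.
The image is virtual, upright and reduced, on the same side as the object.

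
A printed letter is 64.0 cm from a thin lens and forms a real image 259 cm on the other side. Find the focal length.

f = 51.3 cm (converging)

Real image ⇒ d_i = +259 cm.
1/f = 1/d_o + 1/d_i = 1/(64.0) + 1/(259) = 0.01949, so f = 51.3 cm.
Since f is positive, the thin lens is converging.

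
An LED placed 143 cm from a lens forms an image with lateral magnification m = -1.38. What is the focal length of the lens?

m = −d_i/d_o ⇒ d_i = −m·d_o = −(-1.38)·(143) = 197.3 cm.
1/f = 1/d_o + 1/d_i = 1/(143) + 1/(197.3) = 0.01206, so f = 82.9 cm.
Since f is positive, the lens is converging.

f = 82.9 cm (converging)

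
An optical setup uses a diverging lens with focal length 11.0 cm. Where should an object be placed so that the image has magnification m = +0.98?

0.224 cm

For a diverging lens, f = -11.0 cm.
m = −d_i/d_o ⇒ d_i = −m·d_o.
1/f = 1/d_o + 1/d_i = 1/d_o − 1/(m·d_o) = (1 − 1/m)/d_o, so d_o = f(1 − 1/m) = (-11.00)(1 − 1/(+0.98)) = 0.224 cm.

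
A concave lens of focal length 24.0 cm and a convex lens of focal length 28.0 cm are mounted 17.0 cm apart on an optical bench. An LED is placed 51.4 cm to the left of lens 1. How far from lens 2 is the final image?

Lens 1 is diverging, so f₁ = −24.0 cm.
Lens 1: 1/d_i1 = 1/f₁ − 1/d_o1 = 1/(-24.0) − 1/(51.4) = -0.06112, so d_i1 = -16.36 cm.
The intermediate image is 16.36 cm to the left of lens 1 (virtual), which is 17.0 − (-16.36) = 33.36 cm to the left of lens 2, so d_o2 = +33.36 cm.
Lens 2: 1/d_i2 = 1/f₂ − 1/d_o2 = 1/(28.0) − 1/(33.36) = 0.005738, so d_i2 = 174 cm.
The final image is real, 174 cm to the right of lens 2 (overall magnification ≈ -1.7).

174 cm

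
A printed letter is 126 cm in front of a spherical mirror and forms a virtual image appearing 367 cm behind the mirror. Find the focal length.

f = 192 cm (concave)

Virtual image ⇒ d_i = −367 cm.
1/f = 1/d_o + 1/d_i = 1/(126) + 1/(-367) = 0.005212, so f = 192 cm.
Since f is positive, the spherical mirror is concave.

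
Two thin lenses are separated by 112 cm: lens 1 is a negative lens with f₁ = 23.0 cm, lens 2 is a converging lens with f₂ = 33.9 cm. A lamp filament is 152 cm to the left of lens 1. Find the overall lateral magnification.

m = -0.0454

f₁ = −23.0 cm (diverging).
Lens 1: 1/d_i1 = 1/(-23.0) − 1/(152) = -0.05006, so d_i1 = -19.98 cm; m₁ = −d_i1/d_o1 = +0.1314.
d_o2 = 112 − (-19.98) = 132.0 cm.
Lens 2: 1/d_i2 = 1/(33.9) − 1/(132.0) = 0.02192, so d_i2 = 45.61 cm; m₂ = −d_i2/d_o2 = -0.3456.
m = m₁·m₂ = (+0.1314)(-0.3456) = -0.0454.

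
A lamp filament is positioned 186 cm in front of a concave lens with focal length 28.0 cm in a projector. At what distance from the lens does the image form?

For a concave lens, f = -28.0 cm.
Lens equation: 1/q = 1/f − 1/p = 1/(-28.00) − 1/(186) = -0.03571 − 0.005376 = -0.04109, so q = -24.3 cm.
The image is virtual, upright and reduced, on the same side as the object.

24.3 cm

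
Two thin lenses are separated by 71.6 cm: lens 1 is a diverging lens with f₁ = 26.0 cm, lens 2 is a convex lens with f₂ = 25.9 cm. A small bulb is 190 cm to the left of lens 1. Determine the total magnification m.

m = -0.0455

f₁ = −26.0 cm (diverging).
Lens 1: 1/d_i1 = 1/(-26.0) − 1/(190) = -0.04372, so d_i1 = -22.87 cm; m₁ = −d_i1/d_o1 = +0.1204.
d_o2 = 71.6 − (-22.87) = 94.47 cm.
Lens 2: 1/d_i2 = 1/(25.9) − 1/(94.47) = 0.02802, so d_i2 = 35.68 cm; m₂ = −d_i2/d_o2 = -0.3777.
m = m₁·m₂ = (+0.1204)(-0.3777) = -0.0455.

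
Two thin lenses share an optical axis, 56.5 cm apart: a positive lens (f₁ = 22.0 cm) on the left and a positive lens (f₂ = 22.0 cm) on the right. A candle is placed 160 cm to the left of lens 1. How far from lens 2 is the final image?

75.8 cm

Lens 1: 1/d_i1 = 1/f₁ − 1/d_o1 = 1/(22.0) − 1/(160) = 0.03920, so d_i1 = 25.51 cm.
The intermediate image is 25.51 cm to the right of lens 1, which is 56.5 − (25.51) = 30.99 cm to the left of lens 2, so d_o2 = +30.99 cm.
Lens 2: 1/d_i2 = 1/f₂ − 1/d_o2 = 1/(22.0) − 1/(30.99) = 0.01319, so d_i2 = 75.8 cm.
The final image is real, 75.8 cm to the right of lens 2 (overall magnification ≈ 0.39).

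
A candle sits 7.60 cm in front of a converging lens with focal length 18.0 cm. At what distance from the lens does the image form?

13.2 cm

Thin-lens equation: 1/d_i = 1/f − 1/d_o = 1/(18.00) − 1/(7.60) = 0.05556 − 0.1316 = -0.07602, so d_i = -13.2 cm.
The image is virtual, upright and enlarged, on the same side as the object.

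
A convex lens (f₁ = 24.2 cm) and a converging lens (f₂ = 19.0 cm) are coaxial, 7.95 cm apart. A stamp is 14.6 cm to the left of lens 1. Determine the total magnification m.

m = -1.86

Lens 1: 1/d_i1 = 1/(24.2) − 1/(14.6) = -0.02717, so d_i1 = -36.80 cm; m₁ = −d_i1/d_o1 = +2.521.
d_o2 = 7.95 − (-36.80) = 44.75 cm.
Lens 2: 1/d_i2 = 1/(19.0) − 1/(44.75) = 0.03029, so d_i2 = 33.02 cm; m₂ = −d_i2/d_o2 = -0.7379.
m = m₁·m₂ = (+2.521)(-0.7379) = -1.86.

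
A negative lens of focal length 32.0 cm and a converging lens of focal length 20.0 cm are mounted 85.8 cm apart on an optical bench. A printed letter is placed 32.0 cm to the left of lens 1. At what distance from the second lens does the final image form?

24.9 cm

Lens 1 is diverging, so f₁ = −32.0 cm.
Lens 1: 1/d_i1 = 1/f₁ − 1/d_o1 = 1/(-32.0) − 1/(32.0) = -0.06250, so d_i1 = -16.00 cm.
The intermediate image is 16.00 cm to the left of lens 1 (virtual), which is 85.8 − (-16.00) = 101.8 cm to the left of lens 2, so d_o2 = +101.8 cm.
Lens 2: 1/d_i2 = 1/f₂ − 1/d_o2 = 1/(20.0) − 1/(101.8) = 0.04018, so d_i2 = 24.9 cm.
The final image is real, 24.9 cm to the right of lens 2 (overall magnification ≈ -0.12).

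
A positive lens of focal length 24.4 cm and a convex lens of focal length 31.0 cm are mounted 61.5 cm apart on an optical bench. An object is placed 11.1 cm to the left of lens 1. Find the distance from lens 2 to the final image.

49.9 cm

Lens 1: 1/d_i1 = 1/f₁ − 1/d_o1 = 1/(24.4) − 1/(11.1) = -0.04911, so d_i1 = -20.36 cm.
The intermediate image is 20.36 cm to the left of lens 1 (virtual), which is 61.5 − (-20.36) = 81.86 cm to the left of lens 2, so d_o2 = +81.86 cm.
Lens 2: 1/d_i2 = 1/f₂ − 1/d_o2 = 1/(31.0) − 1/(81.86) = 0.02004, so d_i2 = 49.9 cm.
The final image is real, 49.9 cm to the right of lens 2 (overall magnification ≈ -1.1).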